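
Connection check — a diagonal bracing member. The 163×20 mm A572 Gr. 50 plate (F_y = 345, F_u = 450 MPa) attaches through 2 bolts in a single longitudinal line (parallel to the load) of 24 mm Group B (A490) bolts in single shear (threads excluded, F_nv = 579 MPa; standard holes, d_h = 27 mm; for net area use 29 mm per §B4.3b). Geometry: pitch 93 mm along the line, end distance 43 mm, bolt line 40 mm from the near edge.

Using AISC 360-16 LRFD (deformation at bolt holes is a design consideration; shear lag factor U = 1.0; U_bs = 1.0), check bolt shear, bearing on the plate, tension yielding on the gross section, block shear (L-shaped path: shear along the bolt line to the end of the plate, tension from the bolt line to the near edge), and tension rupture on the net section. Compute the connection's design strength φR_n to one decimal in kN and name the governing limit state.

392.9 kN (bolt shear governs)

Bolt shear: A_b = π(24)²/4 = 452.39 mm². φR_n = 0.75 × 579 × 452.39 × 2 × 1 = 392.9 kN.
Bearing (20 mm plate, F_u = 450 MPa): end bolts L_c = 43 − 27/2 = 29.5, R_n = min(1.2×29.5×20×450, 2.4×24×20×450) = 318.6 kN/bolt; interior L_c = 93 − 27 = 66, R_n = 518.4 kN/bolt. φR_n = 0.75 × (1×318.6 + 1×518.4) = 627.8 kN.
Tension yield (gross): A_g = 163×20 = 3260 mm². φR_n = 0.90 × 345 × 3260 = 1012.2 kN.
Block shear: shear path 1×[43+1×93] = 1×136 mm, A_gv = 2720, A_nv = 1×(136 − 1.5×29)×20 = 1850 mm²; tension to near edge: (40 − 0.5×29)×20 = 510 mm². R_n = min(0.6×450×1850, 0.6×345×2720) + 1.0×450×510 = min(499.5, 563.04) + 229.5 = 729 kN. φR_n = 0.75 × 729 = 546.8 kN.
Tension rupture (net): A_n = (163 − 1×29)×20 = 2680 mm² (U = 1.0, A_e = A_n). φR_n = 0.75 × 450 × 2680 = 904.5 kN.
Governing: min(392.9, 627.8, 1012.2, 546.8, 904.5) = 392.9 kN → bolt shear.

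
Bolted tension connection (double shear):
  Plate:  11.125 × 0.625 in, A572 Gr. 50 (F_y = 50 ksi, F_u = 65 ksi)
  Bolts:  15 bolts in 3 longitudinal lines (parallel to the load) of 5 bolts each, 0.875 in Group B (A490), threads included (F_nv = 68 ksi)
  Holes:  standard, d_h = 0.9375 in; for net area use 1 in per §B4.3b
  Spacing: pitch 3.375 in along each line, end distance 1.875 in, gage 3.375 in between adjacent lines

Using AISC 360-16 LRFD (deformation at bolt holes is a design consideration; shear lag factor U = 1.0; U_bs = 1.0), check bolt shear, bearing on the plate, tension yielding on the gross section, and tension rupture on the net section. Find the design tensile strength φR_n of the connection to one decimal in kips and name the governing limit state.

Bolt shear: A_b = π(0.875)²/4 = 0.60132 in². φR_n = 0.75 × 68 × 0.60132 × 15 × 2 = 920.0 kips.
Bearing (0.625 in plate, F_u = 65 ksi): end bolts L_c = 1.875 − 0.9375/2 = 1.40625, R_n = min(1.2×1.40625×0.625×65, 2.4×0.875×0.625×65) = 68.555 kips/bolt; interior L_c = 3.375 − 0.9375 = 2.4375, R_n = 85.313 kips/bolt. φR_n = 0.75 × (3×68.555 + 12×85.313) = 922.1 kips.
Tension yield (gross): A_g = 11.125×0.625 = 6.9531 in². φR_n = 0.90 × 50 × 6.9531 = 312.9 kips.
Tension rupture (net): A_n = (11.125 − 3×1)×0.625 = 5.0781 in² (U = 1.0, A_e = A_n). φR_n = 0.75 × 65 × 5.0781 = 247.6 kips.
Governing: min(920.0, 922.1, 312.9, 247.6) = 247.6 kips → net-section rupture.

247.6 kips (net-section rupture governs)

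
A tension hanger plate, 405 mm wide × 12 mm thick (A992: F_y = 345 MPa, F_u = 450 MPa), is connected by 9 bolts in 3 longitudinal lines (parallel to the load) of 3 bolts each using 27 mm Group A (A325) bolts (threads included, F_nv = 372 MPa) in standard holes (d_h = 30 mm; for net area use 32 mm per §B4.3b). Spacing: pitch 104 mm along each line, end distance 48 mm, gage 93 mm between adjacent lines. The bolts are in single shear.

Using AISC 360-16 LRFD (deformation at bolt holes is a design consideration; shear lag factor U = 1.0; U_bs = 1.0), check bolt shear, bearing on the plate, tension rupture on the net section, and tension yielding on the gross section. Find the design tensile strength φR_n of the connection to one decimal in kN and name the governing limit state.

1251.5 kN (net-section rupture governs)

Bolt shear: A_b = π(27)²/4 = 572.56 mm². φR_n = 0.75 × 372 × 572.56 × 9 × 1 = 1437.7 kN.
Bearing (12 mm plate, F_u = 450 MPa): end bolts L_c = 48 − 30/2 = 33, R_n = min(1.2×33×12×450, 2.4×27×12×450) = 213.84 kN/bolt; interior L_c = 104 − 30 = 74, R_n = 349.92 kN/bolt. φR_n = 0.75 × (3×213.84 + 6×349.92) = 2055.8 kN.
Tension rupture (net): A_n = (405 − 3×32)×12 = 3708 mm² (U = 1.0, A_e = A_n). φR_n = 0.75 × 450 × 3708 = 1251.5 kN.
Tension yield (gross): A_g = 405×12 = 4860 mm². φR_n = 0.90 × 345 × 4860 = 1509.0 kN.
Governing: min(1437.7, 2055.8, 1251.5, 1509.0) = 1251.5 kN → net-section rupture.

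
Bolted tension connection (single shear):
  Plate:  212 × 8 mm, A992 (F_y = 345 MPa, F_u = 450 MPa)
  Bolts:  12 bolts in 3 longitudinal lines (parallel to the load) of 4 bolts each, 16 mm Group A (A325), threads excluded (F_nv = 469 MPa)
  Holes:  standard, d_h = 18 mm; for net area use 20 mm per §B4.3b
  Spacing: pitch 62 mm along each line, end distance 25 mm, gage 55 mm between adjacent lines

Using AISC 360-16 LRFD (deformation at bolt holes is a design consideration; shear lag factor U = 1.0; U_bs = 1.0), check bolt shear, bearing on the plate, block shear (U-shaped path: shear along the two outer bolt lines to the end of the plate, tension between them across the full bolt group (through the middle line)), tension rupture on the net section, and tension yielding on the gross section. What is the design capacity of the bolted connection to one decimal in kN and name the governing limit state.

Bolt shear: A_b = π(16)²/4 = 201.06 mm². φR_n = 0.75 × 469 × 201.06 × 12 × 1 = 848.7 kN.
Bearing (8 mm plate, F_u = 450 MPa): end bolts L_c = 25 − 18/2 = 16, R_n = min(1.2×16×8×450, 2.4×16×8×450) = 69.12 kN/bolt; interior L_c = 62 − 18 = 44, R_n = 138.24 kN/bolt. φR_n = 0.75 × (3×69.12 + 9×138.24) = 1088.6 kN.
Block shear: shear path 2×[25+3×62] = 2×211 mm, A_gv = 3376, A_nv = 2×(211 − 3.5×20)×8 = 2256 mm²; tension across gage: (110 − 2×20)×8 = 560 mm². R_n = min(0.6×450×2256, 0.6×345×3376) + 1.0×450×560 = min(609.12, 698.83) + 252 = 861.12 kN. φR_n = 0.75 × 861.12 = 645.8 kN.
Tension rupture (net): A_n = (212 − 3×20)×8 = 1216 mm² (U = 1.0, A_e = A_n). φR_n = 0.75 × 450 × 1216 = 410.4 kN.
Tension yield (gross): A_g = 212×8 = 1696 mm². φR_n = 0.90 × 345 × 1696 = 526.6 kN.
Governing: min(848.7, 1088.6, 645.8, 410.4, 526.6) = 410.4 kN → net-section rupture.

410.4 kN (net-section rupture governs)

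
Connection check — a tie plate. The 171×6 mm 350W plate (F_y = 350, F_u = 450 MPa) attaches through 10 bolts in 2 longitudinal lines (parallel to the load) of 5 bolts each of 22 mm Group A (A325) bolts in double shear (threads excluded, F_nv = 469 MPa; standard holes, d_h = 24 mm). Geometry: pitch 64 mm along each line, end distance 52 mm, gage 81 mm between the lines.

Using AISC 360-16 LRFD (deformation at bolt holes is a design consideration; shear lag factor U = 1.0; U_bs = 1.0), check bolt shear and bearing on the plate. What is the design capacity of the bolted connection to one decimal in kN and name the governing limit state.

972.0 kN (bearing governs)

Bolt shear: A_b = π(22)²/4 = 380.13 mm². φR_n = 0.75 × 469 × 380.13 × 10 × 2 = 2674.2 kN.
Bearing (6 mm plate, F_u = 450 MPa): end bolts L_c = 52 − 24/2 = 40, R_n = min(1.2×40×6×450, 2.4×22×6×450) = 129.6 kN/bolt; interior L_c = 64 − 24 = 40, R_n = 129.6 kN/bolt. φR_n = 0.75 × (2×129.6 + 8×129.6) = 972.0 kN.
Governing: min(2674.2, 972.0) = 972.0 kN → bearing.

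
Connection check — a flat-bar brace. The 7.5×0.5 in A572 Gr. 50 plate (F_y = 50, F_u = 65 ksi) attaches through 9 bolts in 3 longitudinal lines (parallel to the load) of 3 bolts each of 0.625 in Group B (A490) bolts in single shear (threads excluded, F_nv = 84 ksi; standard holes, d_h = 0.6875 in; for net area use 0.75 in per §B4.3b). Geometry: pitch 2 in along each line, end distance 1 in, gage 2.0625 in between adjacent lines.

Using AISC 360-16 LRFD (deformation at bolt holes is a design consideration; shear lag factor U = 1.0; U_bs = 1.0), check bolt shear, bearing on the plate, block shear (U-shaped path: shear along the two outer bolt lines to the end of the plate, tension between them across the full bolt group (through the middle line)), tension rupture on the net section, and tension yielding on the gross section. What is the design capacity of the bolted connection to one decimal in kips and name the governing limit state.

128.0 kips (net-section rupture governs)

Bolt shear: A_b = π(0.625)²/4 = 0.3068 in². φR_n = 0.75 × 84 × 0.3068 × 9 × 1 = 174.0 kips.
Bearing (0.5 in plate, F_u = 65 ksi): end bolts L_c = 1 − 0.6875/2 = 0.65625, R_n = min(1.2×0.65625×0.5×65, 2.4×0.625×0.5×65) = 25.594 kips/bolt; interior L_c = 2 − 0.6875 = 1.3125, R_n = 48.75 kips/bolt. φR_n = 0.75 × (3×25.594 + 6×48.75) = 277.0 kips.
Block shear: shear path 2×[1+2×2] = 2×5 in, A_gv = 5, A_nv = 2×(5 − 2.5×0.75)×0.5 = 3.125 in²; tension across gage: (4.125 − 2×0.75)×0.5 = 1.3125 in². R_n = min(0.6×65×3.125, 0.6×50×5) + 1.0×65×1.3125 = min(121.88, 150) + 85.313 = 207.19 kips. φR_n = 0.75 × 207.19 = 155.4 kips.
Tension rupture (net): A_n = (7.5 − 3×0.75)×0.5 = 2.625 in² (U = 1.0, A_e = A_n). φR_n = 0.75 × 65 × 2.625 = 128.0 kips.
Tension yield (gross): A_g = 7.5×0.5 = 3.75 in². φR_n = 0.90 × 50 × 3.75 = 168.8 kips.
Governing: min(174.0, 277.0, 155.4, 128.0, 168.8) = 128.0 kips → net-section rupture.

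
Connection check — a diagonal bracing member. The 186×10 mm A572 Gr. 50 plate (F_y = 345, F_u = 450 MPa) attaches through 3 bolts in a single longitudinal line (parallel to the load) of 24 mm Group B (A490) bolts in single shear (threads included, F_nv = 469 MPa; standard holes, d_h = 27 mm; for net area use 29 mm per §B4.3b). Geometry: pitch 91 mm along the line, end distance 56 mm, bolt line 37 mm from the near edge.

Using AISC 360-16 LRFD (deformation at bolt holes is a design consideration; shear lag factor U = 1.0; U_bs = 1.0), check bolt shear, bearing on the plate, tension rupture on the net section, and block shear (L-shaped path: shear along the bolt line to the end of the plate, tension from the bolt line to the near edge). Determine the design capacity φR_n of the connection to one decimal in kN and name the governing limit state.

411.1 kN (block shear governs)

Bolt shear: A_b = π(24)²/4 = 452.39 mm². φR_n = 0.75 × 469 × 452.39 × 3 × 1 = 477.4 kN.
Bearing (10 mm plate, F_u = 450 MPa): end bolts L_c = 56 − 27/2 = 42.5, R_n = min(1.2×42.5×10×450, 2.4×24×10×450) = 229.5 kN/bolt; interior L_c = 91 − 27 = 64, R_n = 259.2 kN/bolt. φR_n = 0.75 × (1×229.5 + 2×259.2) = 560.9 kN.
Tension rupture (net): A_n = (186 − 1×29)×10 = 1570 mm² (U = 1.0, A_e = A_n). φR_n = 0.75 × 450 × 1570 = 529.9 kN.
Block shear: shear path 1×[56+2×91] = 1×238 mm, A_gv = 2380, A_nv = 1×(238 − 2.5×29)×10 = 1655 mm²; tension to near edge: (37 − 0.5×29)×10 = 225 mm². R_n = min(0.6×450×1655, 0.6×345×2380) + 1.0×450×225 = min(446.85, 492.66) + 101.25 = 548.1 kN. φR_n = 0.75 × 548.1 = 411.1 kN.
Governing: min(477.4, 560.9, 529.9, 411.1) = 411.1 kN → block shear.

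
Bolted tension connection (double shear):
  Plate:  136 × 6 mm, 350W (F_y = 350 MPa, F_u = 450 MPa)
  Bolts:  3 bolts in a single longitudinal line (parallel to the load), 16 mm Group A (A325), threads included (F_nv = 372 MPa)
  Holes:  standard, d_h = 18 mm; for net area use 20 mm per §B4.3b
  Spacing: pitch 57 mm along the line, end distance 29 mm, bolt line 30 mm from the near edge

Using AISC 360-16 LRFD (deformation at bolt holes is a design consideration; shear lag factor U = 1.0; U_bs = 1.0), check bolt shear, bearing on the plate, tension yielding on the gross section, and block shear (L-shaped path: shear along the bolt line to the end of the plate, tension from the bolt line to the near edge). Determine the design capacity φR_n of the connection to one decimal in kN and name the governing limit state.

Bolt shear: A_b = π(16)²/4 = 201.06 mm². φR_n = 0.75 × 372 × 201.06 × 3 × 2 = 336.6 kN.
Bearing (6 mm plate, F_u = 450 MPa): end bolts L_c = 29 − 18/2 = 20, R_n = min(1.2×20×6×450, 2.4×16×6×450) = 64.8 kN/bolt; interior L_c = 57 − 18 = 39, R_n = 103.68 kN/bolt. φR_n = 0.75 × (1×64.8 + 2×103.68) = 204.1 kN.
Tension yield (gross): A_g = 136×6 = 816 mm². φR_n = 0.90 × 350 × 816 = 257.0 kN.
Block shear: shear path 1×[29+2×57] = 1×143 mm, A_gv = 858, A_nv = 1×(143 − 2.5×20)×6 = 558 mm²; tension to near edge: (30 − 0.5×20)×6 = 120 mm². R_n = min(0.6×450×558, 0.6×350×858) + 1.0×450×120 = min(150.66, 180.18) + 54 = 204.66 kN. φR_n = 0.75 × 204.66 = 153.5 kN.
Governing: min(336.6, 204.1, 257.0, 153.5) = 153.5 kN → block shear.

153.5 kN (block shear governs)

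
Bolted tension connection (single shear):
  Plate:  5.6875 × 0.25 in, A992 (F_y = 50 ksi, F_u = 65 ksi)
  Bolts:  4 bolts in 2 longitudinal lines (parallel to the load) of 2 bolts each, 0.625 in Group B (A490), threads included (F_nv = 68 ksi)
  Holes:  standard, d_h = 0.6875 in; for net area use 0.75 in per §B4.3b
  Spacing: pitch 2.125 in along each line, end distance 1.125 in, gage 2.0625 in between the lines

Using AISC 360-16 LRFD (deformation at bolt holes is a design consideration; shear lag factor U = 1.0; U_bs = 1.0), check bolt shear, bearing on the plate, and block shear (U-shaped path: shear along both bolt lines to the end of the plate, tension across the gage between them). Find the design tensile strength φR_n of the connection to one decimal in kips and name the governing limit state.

Bolt shear: A_b = π(0.625)²/4 = 0.3068 in². φR_n = 0.75 × 68 × 0.3068 × 4 × 1 = 62.6 kips.
Bearing (0.25 in plate, F_u = 65 ksi): end bolts L_c = 1.125 − 0.6875/2 = 0.78125, R_n = min(1.2×0.78125×0.25×65, 2.4×0.625×0.25×65) = 15.234 kips/bolt; interior L_c = 2.125 − 0.6875 = 1.4375, R_n = 24.375 kips/bolt. φR_n = 0.75 × (2×15.234 + 2×24.375) = 59.4 kips.
Block shear: shear path 2×[1.125+1×2.125] = 2×3.25 in, A_gv = 1.625, A_nv = 2×(3.25 − 1.5×0.75)×0.25 = 1.0625 in²; tension across gage: (2.0625 − 1×0.75)×0.25 = 0.32813 in². R_n = min(0.6×65×1.0625, 0.6×50×1.625) + 1.0×65×0.32813 = min(41.438, 48.75) + 21.328 = 62.766 kips. φR_n = 0.75 × 62.766 = 47.1 kips.
Governing: min(62.6, 59.4, 47.1) = 47.1 kips → block shear.

47.1 kips (block shear governs)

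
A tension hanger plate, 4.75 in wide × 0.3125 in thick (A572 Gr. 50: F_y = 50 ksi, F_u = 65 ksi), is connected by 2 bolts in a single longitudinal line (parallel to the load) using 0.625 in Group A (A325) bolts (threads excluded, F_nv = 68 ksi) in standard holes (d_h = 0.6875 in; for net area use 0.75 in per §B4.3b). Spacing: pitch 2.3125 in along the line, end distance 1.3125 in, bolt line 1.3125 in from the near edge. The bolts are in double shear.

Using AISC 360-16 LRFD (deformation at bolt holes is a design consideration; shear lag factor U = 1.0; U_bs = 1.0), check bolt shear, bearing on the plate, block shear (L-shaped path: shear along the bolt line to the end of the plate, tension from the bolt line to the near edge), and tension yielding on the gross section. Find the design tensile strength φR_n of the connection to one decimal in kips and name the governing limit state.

37.1 kips (block shear governs)

Bolt shear: A_b = π(0.625)²/4 = 0.3068 in². φR_n = 0.75 × 68 × 0.3068 × 2 × 2 = 62.6 kips.
Bearing (0.3125 in plate, F_u = 65 ksi): end bolts L_c = 1.3125 − 0.6875/2 = 0.96875, R_n = min(1.2×0.96875×0.3125×65, 2.4×0.625×0.3125×65) = 23.613 kips/bolt; interior L_c = 2.3125 − 0.6875 = 1.625, R_n = 30.469 kips/bolt. φR_n = 0.75 × (1×23.613 + 1×30.469) = 40.6 kips.
Block shear: shear path 1×[1.3125+1×2.3125] = 1×3.625 in, A_gv = 1.1328, A_nv = 1×(3.625 − 1.5×0.75)×0.3125 = 0.78125 in²; tension to near edge: (1.3125 − 0.5×0.75)×0.3125 = 0.29297 in². R_n = min(0.6×65×0.78125, 0.6×50×1.1328) + 1.0×65×0.29297 = min(30.469, 33.984) + 19.043 = 49.512 kips. φR_n = 0.75 × 49.512 = 37.1 kips.
Tension yield (gross): A_g = 4.75×0.3125 = 1.4844 in². φR_n = 0.90 × 50 × 1.4844 = 66.8 kips.
Governing: min(62.6, 40.6, 37.1, 66.8) = 37.1 kips → block shear.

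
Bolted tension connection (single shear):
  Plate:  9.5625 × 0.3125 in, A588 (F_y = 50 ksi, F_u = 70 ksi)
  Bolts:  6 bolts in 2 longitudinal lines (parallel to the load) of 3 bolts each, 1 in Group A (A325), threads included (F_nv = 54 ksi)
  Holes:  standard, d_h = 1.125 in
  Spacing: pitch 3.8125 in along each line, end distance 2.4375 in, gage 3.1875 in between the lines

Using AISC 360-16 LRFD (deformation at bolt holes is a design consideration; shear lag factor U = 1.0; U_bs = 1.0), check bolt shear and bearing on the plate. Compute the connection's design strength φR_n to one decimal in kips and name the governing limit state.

Bolt shear: A_b = π(1)²/4 = 0.7854 in². φR_n = 0.75 × 54 × 0.7854 × 6 × 1 = 190.9 kips.
Bearing (0.3125 in plate, F_u = 70 ksi): end bolts L_c = 2.4375 − 1.125/2 = 1.875, R_n = min(1.2×1.875×0.3125×70, 2.4×1×0.3125×70) = 49.219 kips/bolt; interior L_c = 3.8125 − 1.125 = 2.6875, R_n = 52.5 kips/bolt. φR_n = 0.75 × (2×49.219 + 4×52.5) = 231.3 kips.
Governing: min(190.9, 231.3) = 190.9 kips → bolt shear.

190.9 kips (bolt shear governs)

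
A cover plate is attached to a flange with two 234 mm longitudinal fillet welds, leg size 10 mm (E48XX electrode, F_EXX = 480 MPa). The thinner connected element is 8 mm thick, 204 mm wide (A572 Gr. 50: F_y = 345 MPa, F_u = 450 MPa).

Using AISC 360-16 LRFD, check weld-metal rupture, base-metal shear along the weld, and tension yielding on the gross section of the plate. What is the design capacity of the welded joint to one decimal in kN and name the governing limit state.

506.7 kN (gross-section yield governs)

Weld metal: throat = 0.707×10 = 7.07 mm, L = 2×234 = 468 mm. φR_n = 0.75 × 0.6 × 480 × 7.07 × 468 = 714.7 kN.
Base metal shear (8 mm plate): yield φR_n = 1.0×0.6×345×8×468 = 775.0 kN; rupture φR_n = 0.75×0.6×450×8×468 = 758.2 kN; take 758.2 kN (rupture).
Tension yield (gross): A_g = 204×8 = 1632 mm². φR_n = 0.90 × 345 × 1632 = 506.7 kN.
Governing: min(714.7, 758.2, 506.7) = 506.7 kN → gross-section yield.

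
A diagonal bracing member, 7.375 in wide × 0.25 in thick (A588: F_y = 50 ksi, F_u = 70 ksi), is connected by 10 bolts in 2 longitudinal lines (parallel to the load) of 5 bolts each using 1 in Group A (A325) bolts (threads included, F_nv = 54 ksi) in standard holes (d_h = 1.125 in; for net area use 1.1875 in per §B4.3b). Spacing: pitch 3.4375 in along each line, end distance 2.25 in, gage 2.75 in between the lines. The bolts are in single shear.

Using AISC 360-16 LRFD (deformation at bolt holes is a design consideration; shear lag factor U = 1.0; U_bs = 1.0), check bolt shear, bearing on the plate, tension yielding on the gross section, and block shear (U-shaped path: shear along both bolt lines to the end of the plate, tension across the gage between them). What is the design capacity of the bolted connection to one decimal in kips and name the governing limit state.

83.0 kips (gross-section yield governs)

Bolt shear: A_b = π(1)²/4 = 0.7854 in². φR_n = 0.75 × 54 × 0.7854 × 10 × 1 = 318.1 kips.
Bearing (0.25 in plate, F_u = 70 ksi): end bolts L_c = 2.25 − 1.125/2 = 1.6875, R_n = min(1.2×1.6875×0.25×70, 2.4×1×0.25×70) = 35.438 kips/bolt; interior L_c = 3.4375 − 1.125 = 2.3125, R_n = 42 kips/bolt. φR_n = 0.75 × (2×35.438 + 8×42) = 305.2 kips.
Tension yield (gross): A_g = 7.375×0.25 = 1.8438 in². φR_n = 0.90 × 50 × 1.8438 = 83.0 kips.
Block shear: shear path 2×[2.25+4×3.4375] = 2×16 in, A_gv = 8, A_nv = 2×(16 − 4.5×1.1875)×0.25 = 5.3281 in²; tension across gage: (2.75 − 1×1.1875)×0.25 = 0.39063 in². R_n = min(0.6×70×5.3281, 0.6×50×8) + 1.0×70×0.39063 = min(223.78, 240) + 27.344 = 251.12 kips. φR_n = 0.75 × 251.12 = 188.3 kips.
Governing: min(318.1, 305.2, 83.0, 188.3) = 83.0 kips → gross-section yield.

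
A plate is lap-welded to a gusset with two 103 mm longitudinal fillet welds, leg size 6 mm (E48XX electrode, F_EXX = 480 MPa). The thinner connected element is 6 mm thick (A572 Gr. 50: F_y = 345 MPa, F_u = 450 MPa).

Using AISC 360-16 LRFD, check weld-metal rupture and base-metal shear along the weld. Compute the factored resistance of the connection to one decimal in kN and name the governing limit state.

188.8 kN (weld metal governs)

Weld metal: throat = 0.707×6 = 4.242 mm, L = 2×103 = 206 mm. φR_n = 0.75 × 0.6 × 480 × 4.242 × 206 = 188.8 kN.
Base metal shear (6 mm plate): yield φR_n = 1.0×0.6×345×6×206 = 255.9 kN; rupture φR_n = 0.75×0.6×450×6×206 = 250.3 kN; take 250.3 kN (rupture).
Governing: min(188.8, 250.3) = 188.8 kN → weld metal.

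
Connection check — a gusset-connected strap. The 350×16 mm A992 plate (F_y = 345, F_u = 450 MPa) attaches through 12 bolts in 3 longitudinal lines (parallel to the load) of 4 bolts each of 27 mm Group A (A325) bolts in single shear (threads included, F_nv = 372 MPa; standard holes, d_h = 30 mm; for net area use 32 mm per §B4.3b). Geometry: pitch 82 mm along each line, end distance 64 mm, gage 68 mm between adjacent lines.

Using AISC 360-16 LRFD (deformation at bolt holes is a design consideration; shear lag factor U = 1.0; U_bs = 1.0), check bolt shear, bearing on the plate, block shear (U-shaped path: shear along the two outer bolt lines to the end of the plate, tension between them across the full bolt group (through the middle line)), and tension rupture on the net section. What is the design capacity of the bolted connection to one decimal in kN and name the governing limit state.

Bolt shear: A_b = π(27)²/4 = 572.56 mm². φR_n = 0.75 × 372 × 572.56 × 12 × 1 = 1916.9 kN.
Bearing (16 mm plate, F_u = 450 MPa): end bolts L_c = 64 − 30/2 = 49, R_n = min(1.2×49×16×450, 2.4×27×16×450) = 423.36 kN/bolt; interior L_c = 82 − 30 = 52, R_n = 449.28 kN/bolt. φR_n = 0.75 × (3×423.36 + 9×449.28) = 3985.2 kN.
Block shear: shear path 2×[64+3×82] = 2×310 mm, A_gv = 9920, A_nv = 2×(310 − 3.5×32)×16 = 6336 mm²; tension across gage: (136 − 2×32)×16 = 1152 mm². R_n = min(0.6×450×6336, 0.6×345×9920) + 1.0×450×1152 = min(1710.7, 2053.4) + 518.4 = 2229.1 kN. φR_n = 0.75 × 2229.1 = 1671.8 kN.
Tension rupture (net): A_n = (350 − 3×32)×16 = 4064 mm² (U = 1.0, A_e = A_n). φR_n = 0.75 × 450 × 4064 = 1371.6 kN.
Governing: min(1916.9, 3985.2, 1671.8, 1371.6) = 1371.6 kN → net-section rupture.

1371.6 kN (net-section rupture governs)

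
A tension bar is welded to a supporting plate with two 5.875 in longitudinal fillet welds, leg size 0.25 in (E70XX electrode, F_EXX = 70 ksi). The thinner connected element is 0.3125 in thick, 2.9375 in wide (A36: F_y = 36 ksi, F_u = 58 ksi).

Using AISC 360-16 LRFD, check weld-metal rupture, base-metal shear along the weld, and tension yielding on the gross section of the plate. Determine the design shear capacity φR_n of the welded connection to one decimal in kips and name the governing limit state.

Weld metal: throat = 0.707×0.25 = 0.17675 in, L = 2×5.875 = 11.75 in. φR_n = 0.75 × 0.6 × 70 × 0.17675 × 11.75 = 65.4 kips.
Base metal shear (0.3125 in plate): yield φR_n = 1.0×0.6×36×0.3125×11.75 = 79.3 kips; rupture φR_n = 0.75×0.6×58×0.3125×11.75 = 95.8 kips; take 79.3 kips (yield).
Tension yield (gross): A_g = 2.9375×0.3125 = 0.91797 in². φR_n = 0.90 × 36 × 0.91797 = 29.7 kips.
Governing: min(65.4, 79.3, 29.7) = 29.7 kips → gross-section yield.

29.7 kips (gross-section yield governs)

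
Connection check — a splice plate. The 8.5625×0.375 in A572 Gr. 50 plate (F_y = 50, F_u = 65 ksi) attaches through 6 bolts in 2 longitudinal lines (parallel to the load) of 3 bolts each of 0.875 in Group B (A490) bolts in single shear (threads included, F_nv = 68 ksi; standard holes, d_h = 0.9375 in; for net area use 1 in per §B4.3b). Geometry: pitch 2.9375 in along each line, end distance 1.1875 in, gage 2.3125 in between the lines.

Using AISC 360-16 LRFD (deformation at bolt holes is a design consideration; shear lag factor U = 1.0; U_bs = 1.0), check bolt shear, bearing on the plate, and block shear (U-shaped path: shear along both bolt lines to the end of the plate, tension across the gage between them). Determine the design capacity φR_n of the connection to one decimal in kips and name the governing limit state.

Bolt shear: A_b = π(0.875)²/4 = 0.60132 in². φR_n = 0.75 × 68 × 0.60132 × 6 × 1 = 184.0 kips.
Bearing (0.375 in plate, F_u = 65 ksi): end bolts L_c = 1.1875 − 0.9375/2 = 0.71875, R_n = min(1.2×0.71875×0.375×65, 2.4×0.875×0.375×65) = 21.023 kips/bolt; interior L_c = 2.9375 − 0.9375 = 2, R_n = 51.188 kips/bolt. φR_n = 0.75 × (2×21.023 + 4×51.188) = 185.1 kips.
Block shear: shear path 2×[1.1875+2×2.9375] = 2×7.0625 in, A_gv = 5.2969, A_nv = 2×(7.0625 − 2.5×1)×0.375 = 3.4219 in²; tension across gage: (2.3125 − 1×1)×0.375 = 0.49219 in². R_n = min(0.6×65×3.4219, 0.6×50×5.2969) + 1.0×65×0.49219 = min(133.45, 158.91) + 31.992 = 165.44 kips. φR_n = 0.75 × 165.44 = 124.1 kips.
Governing: min(184.0, 185.1, 124.1) = 124.1 kips → block shear.

124.1 kips (block shear governs)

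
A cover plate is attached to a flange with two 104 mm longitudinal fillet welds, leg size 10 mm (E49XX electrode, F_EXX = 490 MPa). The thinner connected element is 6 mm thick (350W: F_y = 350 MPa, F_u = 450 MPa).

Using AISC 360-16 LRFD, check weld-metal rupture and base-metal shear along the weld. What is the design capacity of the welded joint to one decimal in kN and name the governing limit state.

252.7 kN (base-metal shear governs)

Weld metal: throat = 0.707×10 = 7.07 mm, L = 2×104 = 208 mm. φR_n = 0.75 × 0.6 × 490 × 7.07 × 208 = 324.3 kN.
Base metal shear (6 mm plate): yield φR_n = 1.0×0.6×350×6×208 = 262.1 kN; rupture φR_n = 0.75×0.6×450×6×208 = 252.7 kN; take 252.7 kN (rupture).
Governing: min(324.3, 252.7) = 252.7 kN → base-metal shear.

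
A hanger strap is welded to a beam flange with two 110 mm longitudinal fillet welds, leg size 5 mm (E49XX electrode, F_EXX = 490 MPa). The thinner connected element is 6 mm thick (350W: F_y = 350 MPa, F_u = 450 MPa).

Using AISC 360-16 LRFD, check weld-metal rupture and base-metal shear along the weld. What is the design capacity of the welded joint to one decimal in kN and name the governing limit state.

Weld metal: throat = 0.707×5 = 3.535 mm, L = 2×110 = 220 mm. φR_n = 0.75 × 0.6 × 490 × 3.535 × 220 = 171.5 kN.
Base metal shear (6 mm plate): yield φR_n = 1.0×0.6×350×6×220 = 277.2 kN; rupture φR_n = 0.75×0.6×450×6×220 = 267.3 kN; take 267.3 kN (rupture).
Governing: min(171.5, 267.3) = 171.5 kN → weld metal.

171.5 kN (weld metal governs)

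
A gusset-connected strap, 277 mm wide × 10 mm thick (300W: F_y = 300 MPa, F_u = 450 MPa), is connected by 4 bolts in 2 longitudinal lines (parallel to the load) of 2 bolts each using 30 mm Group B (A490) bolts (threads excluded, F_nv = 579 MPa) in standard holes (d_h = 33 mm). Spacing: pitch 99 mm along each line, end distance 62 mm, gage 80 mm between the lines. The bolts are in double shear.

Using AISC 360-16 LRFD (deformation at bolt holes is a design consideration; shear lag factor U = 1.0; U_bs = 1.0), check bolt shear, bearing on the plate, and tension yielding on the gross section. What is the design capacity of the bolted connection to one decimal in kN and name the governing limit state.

747.9 kN (gross-section yield governs)

Bolt shear: A_b = π(30)²/4 = 706.86 mm². φR_n = 0.75 × 579 × 706.86 × 4 × 2 = 2455.6 kN.
Bearing (10 mm plate, F_u = 450 MPa): end bolts L_c = 62 − 33/2 = 45.5, R_n = min(1.2×45.5×10×450, 2.4×30×10×450) = 245.7 kN/bolt; interior L_c = 99 − 33 = 66, R_n = 324 kN/bolt. φR_n = 0.75 × (2×245.7 + 2×324) = 854.6 kN.
Tension yield (gross): A_g = 277×10 = 2770 mm². φR_n = 0.90 × 300 × 2770 = 747.9 kN.
Governing: min(2455.6, 854.6, 747.9) = 747.9 kN → gross-section yield.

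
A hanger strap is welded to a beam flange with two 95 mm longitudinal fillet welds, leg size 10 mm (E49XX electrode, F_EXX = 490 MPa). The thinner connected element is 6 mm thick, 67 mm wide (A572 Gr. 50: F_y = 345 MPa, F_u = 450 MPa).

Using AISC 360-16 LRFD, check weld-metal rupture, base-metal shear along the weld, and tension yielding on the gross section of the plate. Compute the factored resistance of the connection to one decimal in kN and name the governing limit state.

Weld metal: throat = 0.707×10 = 7.07 mm, L = 2×95 = 190 mm. φR_n = 0.75 × 0.6 × 490 × 7.07 × 190 = 296.2 kN.
Base metal shear (6 mm plate): yield φR_n = 1.0×0.6×345×6×190 = 236.0 kN; rupture φR_n = 0.75×0.6×450×6×190 = 230.9 kN; take 230.9 kN (rupture).
Tension yield (gross): A_g = 67×6 = 402 mm². φR_n = 0.90 × 345 × 402 = 124.8 kN.
Governing: min(296.2, 230.9, 124.8) = 124.8 kN → gross-section yield.

124.8 kN (gross-section yield governs)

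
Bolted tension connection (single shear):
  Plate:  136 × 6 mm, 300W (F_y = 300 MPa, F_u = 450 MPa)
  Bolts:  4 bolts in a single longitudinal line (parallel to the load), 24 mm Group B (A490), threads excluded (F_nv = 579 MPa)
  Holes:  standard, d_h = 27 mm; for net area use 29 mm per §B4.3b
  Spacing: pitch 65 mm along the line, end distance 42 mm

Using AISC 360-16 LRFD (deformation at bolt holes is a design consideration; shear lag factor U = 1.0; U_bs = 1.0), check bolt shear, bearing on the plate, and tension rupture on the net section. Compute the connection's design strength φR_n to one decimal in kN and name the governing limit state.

Bolt shear: A_b = π(24)²/4 = 452.39 mm². φR_n = 0.75 × 579 × 452.39 × 4 × 1 = 785.8 kN.
Bearing (6 mm plate, F_u = 450 MPa): end bolts L_c = 42 − 27/2 = 28.5, R_n = min(1.2×28.5×6×450, 2.4×24×6×450) = 92.34 kN/bolt; interior L_c = 65 − 27 = 38, R_n = 123.12 kN/bolt. φR_n = 0.75 × (1×92.34 + 3×123.12) = 346.3 kN.
Tension rupture (net): A_n = (136 − 1×29)×6 = 642 mm² (U = 1.0, A_e = A_n). φR_n = 0.75 × 450 × 642 = 216.7 kN.
Governing: min(785.8, 346.3, 216.7) = 216.7 kN → net-section rupture.

216.7 kN (net-section rupture governs)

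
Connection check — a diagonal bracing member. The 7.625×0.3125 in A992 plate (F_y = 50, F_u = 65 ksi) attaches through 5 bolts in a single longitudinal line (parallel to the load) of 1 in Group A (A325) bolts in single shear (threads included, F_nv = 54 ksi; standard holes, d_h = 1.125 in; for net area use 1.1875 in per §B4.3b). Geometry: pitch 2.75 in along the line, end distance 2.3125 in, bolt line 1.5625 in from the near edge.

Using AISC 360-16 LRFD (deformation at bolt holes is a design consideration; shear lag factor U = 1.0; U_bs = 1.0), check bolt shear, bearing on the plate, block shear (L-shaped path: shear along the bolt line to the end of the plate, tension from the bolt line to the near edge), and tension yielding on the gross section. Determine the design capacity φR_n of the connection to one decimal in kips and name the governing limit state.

Bolt shear: A_b = π(1)²/4 = 0.7854 in². φR_n = 0.75 × 54 × 0.7854 × 5 × 1 = 159.0 kips.
Bearing (0.3125 in plate, F_u = 65 ksi): end bolts L_c = 2.3125 − 1.125/2 = 1.75, R_n = min(1.2×1.75×0.3125×65, 2.4×1×0.3125×65) = 42.656 kips/bolt; interior L_c = 2.75 − 1.125 = 1.625, R_n = 39.609 kips/bolt. φR_n = 0.75 × (1×42.656 + 4×39.609) = 150.8 kips.
Block shear: shear path 1×[2.3125+4×2.75] = 1×13.3125 in, A_gv = 4.1602, A_nv = 1×(13.3125 − 4.5×1.1875)×0.3125 = 2.4902 in²; tension to near edge: (1.5625 − 0.5×1.1875)×0.3125 = 0.30273 in². R_n = min(0.6×65×2.4902, 0.6×50×4.1602) + 1.0×65×0.30273 = min(97.118, 124.81) + 19.677 = 116.8 kips. φR_n = 0.75 × 116.8 = 87.6 kips.
Tension yield (gross): A_g = 7.625×0.3125 = 2.3828 in². φR_n = 0.90 × 50 × 2.3828 = 107.2 kips.
Governing: min(159.0, 150.8, 87.6, 107.2) = 87.6 kips → block shear.

87.6 kips (block shear governs)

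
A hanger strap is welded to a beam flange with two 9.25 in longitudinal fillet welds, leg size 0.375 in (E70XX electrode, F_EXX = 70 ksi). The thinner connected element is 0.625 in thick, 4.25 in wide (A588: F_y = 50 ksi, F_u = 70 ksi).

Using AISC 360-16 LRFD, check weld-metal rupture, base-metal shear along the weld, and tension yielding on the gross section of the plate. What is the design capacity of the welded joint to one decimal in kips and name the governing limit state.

119.5 kips (gross-section yield governs)

Weld metal: throat = 0.707×0.375 = 0.26513 in, L = 2×9.25 = 18.5 in. φR_n = 0.75 × 0.6 × 70 × 0.26513 × 18.5 = 154.5 kips.
Base metal shear (0.625 in plate): yield φR_n = 1.0×0.6×50×0.625×18.5 = 346.9 kips; rupture φR_n = 0.75×0.6×70×0.625×18.5 = 364.2 kips; take 346.9 kips (yield).
Tension yield (gross): A_g = 4.25×0.625 = 2.6563 in². φR_n = 0.90 × 50 × 2.6563 = 119.5 kips.
Governing: min(154.5, 346.9, 119.5) = 119.5 kips → gross-section yield.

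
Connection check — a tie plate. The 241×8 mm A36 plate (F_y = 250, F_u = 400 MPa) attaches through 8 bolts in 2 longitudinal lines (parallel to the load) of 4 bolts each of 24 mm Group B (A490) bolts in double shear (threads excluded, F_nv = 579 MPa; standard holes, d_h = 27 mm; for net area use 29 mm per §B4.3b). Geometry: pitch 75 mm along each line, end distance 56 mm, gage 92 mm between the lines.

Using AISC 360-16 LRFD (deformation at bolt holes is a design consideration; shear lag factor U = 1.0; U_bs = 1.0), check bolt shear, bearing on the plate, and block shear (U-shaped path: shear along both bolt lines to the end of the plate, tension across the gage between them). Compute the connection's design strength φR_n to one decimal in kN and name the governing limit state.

657.0 kN (block shear governs)

Bolt shear: A_b = π(24)²/4 = 452.39 mm². φR_n = 0.75 × 579 × 452.39 × 8 × 2 = 3143.2 kN.
Bearing (8 mm plate, F_u = 400 MPa): end bolts L_c = 56 − 27/2 = 42.5, R_n = min(1.2×42.5×8×400, 2.4×24×8×400) = 163.2 kN/bolt; interior L_c = 75 − 27 = 48, R_n = 184.32 kN/bolt. φR_n = 0.75 × (2×163.2 + 6×184.32) = 1074.2 kN.
Block shear: shear path 2×[56+3×75] = 2×281 mm, A_gv = 4496, A_nv = 2×(281 − 3.5×29)×8 = 2872 mm²; tension across gage: (92 − 1×29)×8 = 504 mm². R_n = min(0.6×400×2872, 0.6×250×4496) + 1.0×400×504 = min(689.28, 674.4) + 201.6 = 876 kN. φR_n = 0.75 × 876 = 657.0 kN.
Governing: min(3143.2, 1074.2, 657.0) = 657.0 kN → block shear.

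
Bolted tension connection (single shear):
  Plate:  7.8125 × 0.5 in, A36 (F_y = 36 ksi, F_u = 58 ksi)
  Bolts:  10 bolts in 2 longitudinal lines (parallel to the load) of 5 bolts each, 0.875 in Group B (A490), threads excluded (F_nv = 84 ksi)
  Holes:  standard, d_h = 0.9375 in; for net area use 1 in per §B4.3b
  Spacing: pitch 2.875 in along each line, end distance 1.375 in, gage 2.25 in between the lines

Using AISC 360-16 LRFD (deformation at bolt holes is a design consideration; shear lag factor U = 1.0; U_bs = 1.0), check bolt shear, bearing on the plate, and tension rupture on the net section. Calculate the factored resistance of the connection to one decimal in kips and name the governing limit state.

126.4 kips (net-section rupture governs)

Bolt shear: A_b = π(0.875)²/4 = 0.60132 in². φR_n = 0.75 × 84 × 0.60132 × 10 × 1 = 378.8 kips.
Bearing (0.5 in plate, F_u = 58 ksi): end bolts L_c = 1.375 − 0.9375/2 = 0.90625, R_n = min(1.2×0.90625×0.5×58, 2.4×0.875×0.5×58) = 31.538 kips/bolt; interior L_c = 2.875 − 0.9375 = 1.9375, R_n = 60.9 kips/bolt. φR_n = 0.75 × (2×31.538 + 8×60.9) = 412.7 kips.
Tension rupture (net): A_n = (7.8125 − 2×1)×0.5 = 2.9063 in² (U = 1.0, A_e = A_n). φR_n = 0.75 × 58 × 2.9063 = 126.4 kips.
Governing: min(378.8, 412.7, 126.4) = 126.4 kips → net-section rupture.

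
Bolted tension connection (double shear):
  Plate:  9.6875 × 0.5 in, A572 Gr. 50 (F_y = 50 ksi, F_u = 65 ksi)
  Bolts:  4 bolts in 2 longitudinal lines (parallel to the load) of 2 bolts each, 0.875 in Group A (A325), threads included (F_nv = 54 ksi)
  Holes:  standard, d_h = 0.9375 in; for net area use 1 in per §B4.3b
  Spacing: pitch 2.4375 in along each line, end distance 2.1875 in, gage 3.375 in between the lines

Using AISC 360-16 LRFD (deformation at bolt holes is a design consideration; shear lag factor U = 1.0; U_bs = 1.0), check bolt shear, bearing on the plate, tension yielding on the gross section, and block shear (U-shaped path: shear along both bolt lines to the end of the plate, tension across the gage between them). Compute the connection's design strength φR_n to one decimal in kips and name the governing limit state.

149.3 kips (block shear governs)

Bolt shear: A_b = π(0.875)²/4 = 0.60132 in². φR_n = 0.75 × 54 × 0.60132 × 4 × 2 = 194.8 kips.
Bearing (0.5 in plate, F_u = 65 ksi): end bolts L_c = 2.1875 − 0.9375/2 = 1.71875, R_n = min(1.2×1.71875×0.5×65, 2.4×0.875×0.5×65) = 67.031 kips/bolt; interior L_c = 2.4375 − 0.9375 = 1.5, R_n = 58.5 kips/bolt. φR_n = 0.75 × (2×67.031 + 2×58.5) = 188.3 kips.
Tension yield (gross): A_g = 9.6875×0.5 = 4.8438 in². φR_n = 0.90 × 50 × 4.8438 = 218.0 kips.
Block shear: shear path 2×[2.1875+1×2.4375] = 2×4.625 in, A_gv = 4.625, A_nv = 2×(4.625 − 1.5×1)×0.5 = 3.125 in²; tension across gage: (3.375 − 1×1)×0.5 = 1.1875 in². R_n = min(0.6×65×3.125, 0.6×50×4.625) + 1.0×65×1.1875 = min(121.88, 138.75) + 77.188 = 199.07 kips. φR_n = 0.75 × 199.07 = 149.3 kips.
Governing: min(194.8, 188.3, 218.0, 149.3) = 149.3 kips → block shear.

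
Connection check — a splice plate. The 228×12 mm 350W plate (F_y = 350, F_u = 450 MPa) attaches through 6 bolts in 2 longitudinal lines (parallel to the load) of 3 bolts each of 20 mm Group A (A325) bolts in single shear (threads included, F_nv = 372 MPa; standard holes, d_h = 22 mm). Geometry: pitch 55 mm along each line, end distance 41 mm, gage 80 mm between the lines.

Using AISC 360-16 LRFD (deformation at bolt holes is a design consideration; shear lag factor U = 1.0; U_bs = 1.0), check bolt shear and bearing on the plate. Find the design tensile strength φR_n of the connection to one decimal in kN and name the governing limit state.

525.9 kN (bolt shear governs)

Bolt shear: A_b = π(20)²/4 = 314.16 mm². φR_n = 0.75 × 372 × 314.16 × 6 × 1 = 525.9 kN.
Bearing (12 mm plate, F_u = 450 MPa): end bolts L_c = 41 − 22/2 = 30, R_n = min(1.2×30×12×450, 2.4×20×12×450) = 194.4 kN/bolt; interior L_c = 55 − 22 = 33, R_n = 213.84 kN/bolt. φR_n = 0.75 × (2×194.4 + 4×213.84) = 933.1 kN.
Governing: min(525.9, 933.1) = 525.9 kN → bolt shear.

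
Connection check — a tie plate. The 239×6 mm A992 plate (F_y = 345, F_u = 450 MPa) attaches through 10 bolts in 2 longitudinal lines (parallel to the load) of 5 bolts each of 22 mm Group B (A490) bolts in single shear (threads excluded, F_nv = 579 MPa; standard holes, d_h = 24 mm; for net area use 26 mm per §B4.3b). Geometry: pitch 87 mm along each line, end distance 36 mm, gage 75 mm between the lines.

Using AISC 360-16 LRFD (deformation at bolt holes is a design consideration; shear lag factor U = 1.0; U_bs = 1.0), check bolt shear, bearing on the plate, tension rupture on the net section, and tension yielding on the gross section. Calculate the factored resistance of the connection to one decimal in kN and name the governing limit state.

378.7 kN (net-section rupture governs)

Bolt shear: A_b = π(22)²/4 = 380.13 mm². φR_n = 0.75 × 579 × 380.13 × 10 × 1 = 1650.7 kN.
Bearing (6 mm plate, F_u = 450 MPa): end bolts L_c = 36 − 24/2 = 24, R_n = min(1.2×24×6×450, 2.4×22×6×450) = 77.76 kN/bolt; interior L_c = 87 − 24 = 63, R_n = 142.56 kN/bolt. φR_n = 0.75 × (2×77.76 + 8×142.56) = 972.0 kN.
Tension rupture (net): A_n = (239 − 2×26)×6 = 1122 mm² (U = 1.0, A_e = A_n). φR_n = 0.75 × 450 × 1122 = 378.7 kN.
Tension yield (gross): A_g = 239×6 = 1434 mm². φR_n = 0.90 × 345 × 1434 = 445.3 kN.
Governing: min(1650.7, 972.0, 378.7, 445.3) = 378.7 kN → net-section rupture.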